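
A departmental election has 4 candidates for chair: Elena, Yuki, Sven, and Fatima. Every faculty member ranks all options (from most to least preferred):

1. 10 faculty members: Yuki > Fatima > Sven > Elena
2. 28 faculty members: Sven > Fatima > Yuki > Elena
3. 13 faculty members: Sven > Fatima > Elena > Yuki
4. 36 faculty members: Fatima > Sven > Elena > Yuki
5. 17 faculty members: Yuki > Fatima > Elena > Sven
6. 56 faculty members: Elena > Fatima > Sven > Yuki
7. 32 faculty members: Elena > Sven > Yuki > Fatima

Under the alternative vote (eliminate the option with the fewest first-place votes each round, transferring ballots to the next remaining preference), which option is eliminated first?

Round 1: Elena 88, Yuki 27, Sven 41, Fatima 36. Eliminate Yuki.

Yuki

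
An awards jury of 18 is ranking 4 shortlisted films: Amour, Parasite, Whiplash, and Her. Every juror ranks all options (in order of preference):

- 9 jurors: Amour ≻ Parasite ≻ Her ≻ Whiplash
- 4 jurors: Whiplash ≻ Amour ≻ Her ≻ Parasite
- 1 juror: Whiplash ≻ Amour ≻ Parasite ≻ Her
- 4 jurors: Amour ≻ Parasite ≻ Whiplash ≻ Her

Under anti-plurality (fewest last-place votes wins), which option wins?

Amour

Last-place votes: Amour 0, Parasite 4, Whiplash 9, Her 5.
Amour is ranked last by the fewest voters, so Amour wins.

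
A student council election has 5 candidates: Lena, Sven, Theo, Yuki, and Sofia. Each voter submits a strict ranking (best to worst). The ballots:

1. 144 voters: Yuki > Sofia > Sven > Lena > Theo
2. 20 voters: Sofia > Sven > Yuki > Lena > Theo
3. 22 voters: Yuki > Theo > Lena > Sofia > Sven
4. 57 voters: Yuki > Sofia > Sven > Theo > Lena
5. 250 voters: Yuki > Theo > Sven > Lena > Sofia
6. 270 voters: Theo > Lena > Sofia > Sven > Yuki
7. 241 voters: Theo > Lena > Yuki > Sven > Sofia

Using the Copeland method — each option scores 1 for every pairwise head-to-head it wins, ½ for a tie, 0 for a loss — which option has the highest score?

Lena: beats Sven, Yuki, and Sofia; loses to Theo → score 3.
Sven: loses to Lena, Theo, Yuki, and Sofia → score 0.
Theo: beats Lena, Sven, Yuki, and Sofia → score 4.
Yuki: beats Sven and Sofia; loses to Lena and Theo → score 2.
Sofia: beats Sven; loses to Lena, Theo, and Yuki → score 1.
Theo has the best pairwise record.

Theo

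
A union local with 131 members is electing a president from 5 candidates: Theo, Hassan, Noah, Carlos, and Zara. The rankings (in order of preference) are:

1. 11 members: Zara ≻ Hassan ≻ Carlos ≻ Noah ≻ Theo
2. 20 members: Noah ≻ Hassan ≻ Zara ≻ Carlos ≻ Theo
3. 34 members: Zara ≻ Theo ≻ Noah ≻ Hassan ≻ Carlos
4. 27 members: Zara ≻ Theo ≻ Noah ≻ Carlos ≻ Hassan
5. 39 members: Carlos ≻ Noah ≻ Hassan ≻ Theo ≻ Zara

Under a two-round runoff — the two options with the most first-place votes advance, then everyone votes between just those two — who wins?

Round 1 first-place votes: Theo 0, Hassan 0, Noah 20, Carlos 39, Zara 72.
Zara and Carlos advance.
Runoff: Zara is preferred to Carlos by 92 voters; Carlos by 39.
Zara wins the runoff.

Zara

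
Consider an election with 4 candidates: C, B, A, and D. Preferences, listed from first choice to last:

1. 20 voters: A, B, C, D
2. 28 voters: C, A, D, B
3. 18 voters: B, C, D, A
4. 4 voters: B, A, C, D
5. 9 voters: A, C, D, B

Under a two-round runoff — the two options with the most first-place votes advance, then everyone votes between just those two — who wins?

C

Round 1 first-place votes: C 28, B 22, A 29, D 0.
A and C advance.
Runoff: A is preferred to C by 33 voters; C by 46.
C wins the runoff.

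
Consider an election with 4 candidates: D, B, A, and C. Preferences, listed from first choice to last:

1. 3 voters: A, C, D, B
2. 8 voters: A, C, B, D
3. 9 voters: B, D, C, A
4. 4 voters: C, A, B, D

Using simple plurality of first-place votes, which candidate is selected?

First-place votes: D 0, B 9, A 11, C 4.
A has the most first-place votes.

A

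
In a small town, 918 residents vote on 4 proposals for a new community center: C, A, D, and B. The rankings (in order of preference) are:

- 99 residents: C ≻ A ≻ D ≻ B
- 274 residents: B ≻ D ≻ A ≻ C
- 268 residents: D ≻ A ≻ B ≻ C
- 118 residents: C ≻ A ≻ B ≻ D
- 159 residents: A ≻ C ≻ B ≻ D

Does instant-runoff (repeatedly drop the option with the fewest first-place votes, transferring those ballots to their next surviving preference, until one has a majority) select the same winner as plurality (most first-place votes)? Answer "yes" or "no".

yes

Instant-runoff — R1 C 217, A 159, D 268, B 274 (A out); R2 C 376, D 268, B 274 (D out); R3 C 376, B 542 (B winner). Winner: B.
Plurality — first-place votes: C 217, A 159, D 268, B 274. Winner: B.
The two methods agree.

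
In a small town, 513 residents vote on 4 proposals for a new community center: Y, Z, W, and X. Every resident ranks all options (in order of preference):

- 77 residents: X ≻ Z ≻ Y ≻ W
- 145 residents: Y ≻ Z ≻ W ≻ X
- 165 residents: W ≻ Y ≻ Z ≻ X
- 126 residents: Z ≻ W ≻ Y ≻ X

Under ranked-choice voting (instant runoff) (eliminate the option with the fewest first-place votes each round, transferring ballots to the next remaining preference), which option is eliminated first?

Round 1: Y 145, Z 126, W 165, X 77. Eliminate X.

X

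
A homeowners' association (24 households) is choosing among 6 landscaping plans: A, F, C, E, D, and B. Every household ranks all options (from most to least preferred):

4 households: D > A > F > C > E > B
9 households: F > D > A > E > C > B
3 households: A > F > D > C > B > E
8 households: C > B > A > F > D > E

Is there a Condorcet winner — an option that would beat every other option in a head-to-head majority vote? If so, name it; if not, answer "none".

none

Checking pairwise contests:
D beats A 13–11.
A beats F 15–9.
A beats C 16–8.
A beats E 24–0.
F beats D 20–4.
A beats B 16–8.
Every option loses at least one head-to-head, so there is no Condorcet winner.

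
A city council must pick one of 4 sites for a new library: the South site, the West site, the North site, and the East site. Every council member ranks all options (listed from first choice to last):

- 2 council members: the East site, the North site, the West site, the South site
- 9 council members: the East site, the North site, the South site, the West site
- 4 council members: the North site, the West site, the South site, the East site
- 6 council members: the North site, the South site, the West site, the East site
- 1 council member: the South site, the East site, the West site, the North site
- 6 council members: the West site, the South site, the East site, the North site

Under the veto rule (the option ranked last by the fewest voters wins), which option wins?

the South site

Last-place votes: the South site 2, the West site 9, the North site 7, the East site 10.
the South site is ranked last by the fewest voters, so the South site wins.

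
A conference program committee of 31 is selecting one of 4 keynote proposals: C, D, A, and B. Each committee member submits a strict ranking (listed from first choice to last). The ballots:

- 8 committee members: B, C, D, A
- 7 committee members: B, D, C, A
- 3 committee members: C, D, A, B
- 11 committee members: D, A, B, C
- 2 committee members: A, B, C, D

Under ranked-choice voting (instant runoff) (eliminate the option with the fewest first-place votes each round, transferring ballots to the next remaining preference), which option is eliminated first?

A

Round 1: C 3, D 11, A 2, B 15. Eliminate A.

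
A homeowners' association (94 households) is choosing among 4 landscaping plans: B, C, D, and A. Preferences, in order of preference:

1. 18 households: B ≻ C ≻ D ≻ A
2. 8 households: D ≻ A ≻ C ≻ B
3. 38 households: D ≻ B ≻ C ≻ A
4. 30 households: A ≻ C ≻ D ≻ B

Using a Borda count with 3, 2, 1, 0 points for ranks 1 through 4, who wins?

D

B: 18·3 + 8·0 + 38·2 + 30·0 = 130
C: 18·2 + 8·1 + 38·1 + 30·2 = 142
D: 18·1 + 8·3 + 38·3 + 30·1 = 186
A: 18·0 + 8·2 + 38·0 + 30·3 = 106
D has the highest Borda score (186).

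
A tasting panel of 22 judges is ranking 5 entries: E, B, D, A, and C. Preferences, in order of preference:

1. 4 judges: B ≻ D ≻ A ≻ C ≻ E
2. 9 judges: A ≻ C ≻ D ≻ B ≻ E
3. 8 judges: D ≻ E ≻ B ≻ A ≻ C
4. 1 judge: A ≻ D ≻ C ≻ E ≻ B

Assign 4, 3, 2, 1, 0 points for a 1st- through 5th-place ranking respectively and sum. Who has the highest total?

D

E: 4·0 + 9·0 + 8·3 + 1·1 = 25
B: 4·4 + 9·1 + 8·2 + 1·0 = 41
D: 4·3 + 9·2 + 8·4 + 1·3 = 65
A: 4·2 + 9·4 + 8·1 + 1·4 = 56
C: 4·1 + 9·3 + 8·0 + 1·2 = 33
D has the highest Borda score (65).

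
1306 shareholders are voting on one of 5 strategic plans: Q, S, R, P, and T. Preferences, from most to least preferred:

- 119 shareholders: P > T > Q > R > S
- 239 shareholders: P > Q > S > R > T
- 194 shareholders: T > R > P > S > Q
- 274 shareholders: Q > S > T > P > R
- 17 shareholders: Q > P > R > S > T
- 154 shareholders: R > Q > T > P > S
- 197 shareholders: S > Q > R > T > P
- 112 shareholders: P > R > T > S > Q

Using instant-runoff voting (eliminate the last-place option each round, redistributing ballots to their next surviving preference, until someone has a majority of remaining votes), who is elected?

Round 1: Q 291, S 197, R 154, P 470, T 194. Eliminate R.
Round 2: Q 445, S 197, P 470, T 194. Eliminate T.
Round 3: Q 445, S 197, P 664. P has a majority.

P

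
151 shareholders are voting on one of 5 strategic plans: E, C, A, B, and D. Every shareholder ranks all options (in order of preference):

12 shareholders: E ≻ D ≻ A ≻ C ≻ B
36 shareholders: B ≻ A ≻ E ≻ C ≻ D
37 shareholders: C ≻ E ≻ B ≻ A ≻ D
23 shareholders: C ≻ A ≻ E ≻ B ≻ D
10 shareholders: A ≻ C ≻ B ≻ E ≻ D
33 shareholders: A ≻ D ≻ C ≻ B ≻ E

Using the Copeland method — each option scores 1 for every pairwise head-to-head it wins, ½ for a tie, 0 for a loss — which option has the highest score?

A

E: beats D; loses to C, A, and B → score 1.
C: beats E, B, and D; loses to A → score 3.
A: beats E, C, B, and D → score 4.
B: beats E and D; loses to C and A → score 2.
D: loses to E, C, A, and B → score 0.
A has the best pairwise record.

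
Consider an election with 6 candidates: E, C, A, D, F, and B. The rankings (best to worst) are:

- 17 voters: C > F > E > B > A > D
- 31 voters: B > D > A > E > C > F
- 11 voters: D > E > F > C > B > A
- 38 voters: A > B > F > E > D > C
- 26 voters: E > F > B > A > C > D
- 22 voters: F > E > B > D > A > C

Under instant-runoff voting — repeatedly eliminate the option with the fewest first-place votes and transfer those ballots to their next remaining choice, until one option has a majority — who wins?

Round 1: E 26, C 17, A 38, D 11, F 22, B 31. Eliminate D.
Round 2: E 37, C 17, A 38, F 22, B 31. Eliminate C.
Round 3: E 37, A 38, F 39, B 31. Eliminate B.
Round 4: E 37, A 69, F 39. Eliminate E.
Round 5: A 69, F 76. F has a majority.

F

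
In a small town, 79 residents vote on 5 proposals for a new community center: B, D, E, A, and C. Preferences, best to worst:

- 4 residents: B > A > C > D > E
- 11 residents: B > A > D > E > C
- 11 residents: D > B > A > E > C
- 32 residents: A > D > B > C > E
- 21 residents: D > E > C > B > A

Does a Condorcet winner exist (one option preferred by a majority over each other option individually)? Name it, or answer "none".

Checking pairwise contests:
D beats B 64–15.
A beats D 47–32.
B beats E 58–21.
B beats A 47–32.
B beats C 58–21.
Every option loses at least one head-to-head, so there is no Condorcet winner.

none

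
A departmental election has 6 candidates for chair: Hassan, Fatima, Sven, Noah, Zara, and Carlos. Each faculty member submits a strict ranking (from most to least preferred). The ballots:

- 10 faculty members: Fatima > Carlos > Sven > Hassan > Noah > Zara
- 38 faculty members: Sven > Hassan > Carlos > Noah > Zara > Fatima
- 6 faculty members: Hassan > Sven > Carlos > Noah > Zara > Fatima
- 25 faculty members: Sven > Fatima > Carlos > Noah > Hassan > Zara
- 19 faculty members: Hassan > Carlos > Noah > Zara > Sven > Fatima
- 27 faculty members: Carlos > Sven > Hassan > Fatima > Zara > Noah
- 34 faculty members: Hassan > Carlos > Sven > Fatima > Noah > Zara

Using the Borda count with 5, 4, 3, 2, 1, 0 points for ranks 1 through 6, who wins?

Sven

Hassan: 10·2 + 38·4 + 6·5 + 25·1 + 19·5 + 27·3 + 34·5 = 573
Fatima: 10·5 + 38·0 + 6·0 + 25·4 + 19·0 + 27·2 + 34·2 = 272
Sven: 10·3 + 38·5 + 6·4 + 25·5 + 19·1 + 27·4 + 34·3 = 598
Noah: 10·1 + 38·2 + 6·2 + 25·2 + 19·3 + 27·0 + 34·1 = 239
Zara: 10·0 + 38·1 + 6·1 + 25·0 + 19·2 + 27·1 + 34·0 = 109
Carlos: 10·4 + 38·3 + 6·3 + 25·3 + 19·4 + 27·5 + 34·4 = 594
Sven has the highest Borda score (598).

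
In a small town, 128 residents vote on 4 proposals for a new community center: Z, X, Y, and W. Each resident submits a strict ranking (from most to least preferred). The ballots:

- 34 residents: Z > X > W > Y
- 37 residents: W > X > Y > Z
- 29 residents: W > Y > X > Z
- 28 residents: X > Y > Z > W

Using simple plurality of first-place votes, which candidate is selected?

First-place votes: Z 34, X 28, Y 0, W 66.
W has the most first-place votes.

W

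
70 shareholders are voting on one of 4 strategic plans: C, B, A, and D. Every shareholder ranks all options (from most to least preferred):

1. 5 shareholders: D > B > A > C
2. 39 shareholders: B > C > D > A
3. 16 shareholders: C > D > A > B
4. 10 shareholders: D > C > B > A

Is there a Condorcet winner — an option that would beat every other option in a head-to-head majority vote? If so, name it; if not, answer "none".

B vs C: 44–26 for B.
B vs A: 54–16 for B.
B vs D: 39–31 for B.
B beats every other option head-to-head.

B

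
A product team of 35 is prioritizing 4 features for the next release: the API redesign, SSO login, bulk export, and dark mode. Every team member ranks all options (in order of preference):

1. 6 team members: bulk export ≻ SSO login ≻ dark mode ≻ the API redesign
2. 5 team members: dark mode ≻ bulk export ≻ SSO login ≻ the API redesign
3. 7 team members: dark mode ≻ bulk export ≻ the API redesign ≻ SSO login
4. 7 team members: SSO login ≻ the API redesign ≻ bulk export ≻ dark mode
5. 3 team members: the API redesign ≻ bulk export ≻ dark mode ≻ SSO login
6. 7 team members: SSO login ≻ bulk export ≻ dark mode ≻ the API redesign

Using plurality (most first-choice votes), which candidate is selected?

SSO login

First-place votes: the API redesign 3, SSO login 14, bulk export 6, dark mode 12.
SSO login has the most first-place votes.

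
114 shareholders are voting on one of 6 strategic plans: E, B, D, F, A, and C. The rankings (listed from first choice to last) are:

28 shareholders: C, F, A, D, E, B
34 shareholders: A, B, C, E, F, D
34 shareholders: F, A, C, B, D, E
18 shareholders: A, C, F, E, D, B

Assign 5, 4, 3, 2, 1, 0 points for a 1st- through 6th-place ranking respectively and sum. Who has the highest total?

A

E: 28·1 + 34·2 + 34·0 + 18·2 = 132
B: 28·0 + 34·4 + 34·2 + 18·0 = 204
D: 28·2 + 34·0 + 34·1 + 18·1 = 108
F: 28·4 + 34·1 + 34·5 + 18·3 = 370
A: 28·3 + 34·5 + 34·4 + 18·5 = 480
C: 28·5 + 34·3 + 34·3 + 18·4 = 416
A has the highest Borda score (480).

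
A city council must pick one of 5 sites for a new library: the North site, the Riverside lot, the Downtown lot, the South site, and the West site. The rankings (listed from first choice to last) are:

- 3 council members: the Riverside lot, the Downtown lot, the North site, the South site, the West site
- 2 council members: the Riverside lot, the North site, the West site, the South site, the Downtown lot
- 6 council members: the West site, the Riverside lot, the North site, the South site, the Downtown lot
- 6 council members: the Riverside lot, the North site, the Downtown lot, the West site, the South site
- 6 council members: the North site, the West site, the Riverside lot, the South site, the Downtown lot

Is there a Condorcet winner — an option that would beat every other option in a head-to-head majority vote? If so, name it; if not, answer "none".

none

Checking pairwise contests:
the Riverside lot beats the North site 17–6.
the West site beats the Riverside lot 12–11.
the North site beats the Downtown lot 20–3.
the North site beats the South site 23–0.
the North site beats the West site 17–6.
Every option loses at least one head-to-head, so there is no Condorcet winner.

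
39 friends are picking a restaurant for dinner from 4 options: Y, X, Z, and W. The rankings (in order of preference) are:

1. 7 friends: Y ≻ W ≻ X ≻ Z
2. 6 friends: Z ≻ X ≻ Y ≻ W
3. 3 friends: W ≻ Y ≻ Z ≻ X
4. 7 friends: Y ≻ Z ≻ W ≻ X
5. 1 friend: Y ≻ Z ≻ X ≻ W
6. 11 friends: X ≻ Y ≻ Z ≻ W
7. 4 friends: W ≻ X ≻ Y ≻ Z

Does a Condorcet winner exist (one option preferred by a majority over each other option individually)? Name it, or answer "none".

Checking pairwise contests:
X beats Y 21–18.
W beats X 21–18.
Y beats Z 33–6.
Y beats W 32–7.
Every option loses at least one head-to-head, so there is no Condorcet winner.

none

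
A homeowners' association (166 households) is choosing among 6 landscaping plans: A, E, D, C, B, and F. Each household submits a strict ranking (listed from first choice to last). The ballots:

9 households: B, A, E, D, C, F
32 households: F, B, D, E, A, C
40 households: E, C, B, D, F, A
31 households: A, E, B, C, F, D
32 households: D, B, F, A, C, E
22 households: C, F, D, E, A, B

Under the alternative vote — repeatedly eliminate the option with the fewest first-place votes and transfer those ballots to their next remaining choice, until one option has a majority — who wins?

Round 1: A 31, E 40, D 32, C 22, B 9, F 32. Eliminate B.
Round 2: A 40, E 40, D 32, C 22, F 32. Eliminate C.
Round 3: A 40, E 40, D 32, F 54. Eliminate D.
Round 4: A 40, E 40, F 86. F has a majority.

F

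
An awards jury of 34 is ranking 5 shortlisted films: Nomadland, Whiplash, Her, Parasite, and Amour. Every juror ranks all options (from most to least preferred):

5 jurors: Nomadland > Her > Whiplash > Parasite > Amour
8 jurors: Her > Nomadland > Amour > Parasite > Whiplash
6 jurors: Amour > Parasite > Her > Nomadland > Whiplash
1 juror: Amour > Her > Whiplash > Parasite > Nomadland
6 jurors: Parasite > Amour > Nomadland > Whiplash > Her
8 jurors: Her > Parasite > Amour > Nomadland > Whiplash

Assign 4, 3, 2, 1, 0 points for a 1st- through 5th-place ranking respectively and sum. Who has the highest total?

Her

Nomadland: 5·4 + 8·3 + 6·1 + 1·0 + 6·2 + 8·1 = 70
Whiplash: 5·2 + 8·0 + 6·0 + 1·2 + 6·1 + 8·0 = 18
Her: 5·3 + 8·4 + 6·2 + 1·3 + 6·0 + 8·4 = 94
Parasite: 5·1 + 8·1 + 6·3 + 1·1 + 6·4 + 8·3 = 80
Amour: 5·0 + 8·2 + 6·4 + 1·4 + 6·3 + 8·2 = 78
Her has the highest Borda score (94).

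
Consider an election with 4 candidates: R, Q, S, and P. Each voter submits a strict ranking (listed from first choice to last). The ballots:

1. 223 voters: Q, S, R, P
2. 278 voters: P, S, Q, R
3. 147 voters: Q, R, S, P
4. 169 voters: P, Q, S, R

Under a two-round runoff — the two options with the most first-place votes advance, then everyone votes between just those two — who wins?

Round 1 first-place votes: R 0, Q 370, S 0, P 447.
P and Q advance.
Runoff: P is preferred to Q by 447 voters; Q by 370.
P wins the runoff.

P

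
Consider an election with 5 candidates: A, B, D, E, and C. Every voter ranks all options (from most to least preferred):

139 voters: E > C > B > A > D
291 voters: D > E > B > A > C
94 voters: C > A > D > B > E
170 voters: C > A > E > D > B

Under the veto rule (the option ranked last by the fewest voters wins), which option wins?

Last-place votes: A 0, B 170, D 139, E 94, C 291.
A is ranked last by the fewest voters, so A wins.

A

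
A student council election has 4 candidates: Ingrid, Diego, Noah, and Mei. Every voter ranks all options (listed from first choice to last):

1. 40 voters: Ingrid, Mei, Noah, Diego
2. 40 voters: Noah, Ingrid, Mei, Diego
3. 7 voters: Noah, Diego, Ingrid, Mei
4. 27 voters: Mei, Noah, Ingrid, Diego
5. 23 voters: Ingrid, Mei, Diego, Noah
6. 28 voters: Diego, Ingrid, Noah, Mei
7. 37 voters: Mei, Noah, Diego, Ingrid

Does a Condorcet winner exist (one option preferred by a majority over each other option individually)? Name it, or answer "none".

none

Checking pairwise contests:
Noah beats Ingrid 111–91.
Ingrid beats Diego 130–72.
Mei beats Noah 127–75.
Ingrid beats Mei 138–64.
Every option loses at least one head-to-head, so there is no Condorcet winner.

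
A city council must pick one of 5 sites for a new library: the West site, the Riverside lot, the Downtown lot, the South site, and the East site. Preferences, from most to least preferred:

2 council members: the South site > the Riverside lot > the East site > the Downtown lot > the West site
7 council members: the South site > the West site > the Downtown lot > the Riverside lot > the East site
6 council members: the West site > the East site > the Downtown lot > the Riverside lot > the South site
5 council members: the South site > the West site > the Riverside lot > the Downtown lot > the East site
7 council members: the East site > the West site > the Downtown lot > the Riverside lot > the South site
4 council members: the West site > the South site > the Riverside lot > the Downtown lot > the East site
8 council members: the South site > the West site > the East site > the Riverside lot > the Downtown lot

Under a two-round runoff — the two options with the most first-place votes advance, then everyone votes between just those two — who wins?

Round 1 first-place votes: the West site 10, the Riverside lot 0, the Downtown lot 0, the South site 22, the East site 7.
the South site and the West site advance.
Runoff: the South site is preferred to the West site by 22 voters; the West site by 17.
the South site wins the runoff.

the South site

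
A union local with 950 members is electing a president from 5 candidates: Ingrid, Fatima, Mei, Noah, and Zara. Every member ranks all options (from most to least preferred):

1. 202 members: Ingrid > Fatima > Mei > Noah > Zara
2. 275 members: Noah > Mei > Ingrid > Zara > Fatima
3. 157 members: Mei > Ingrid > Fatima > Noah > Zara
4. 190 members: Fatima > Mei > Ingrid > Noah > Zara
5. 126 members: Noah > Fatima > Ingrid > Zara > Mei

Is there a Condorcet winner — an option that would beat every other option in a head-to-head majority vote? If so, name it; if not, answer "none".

none

Checking pairwise contests:
Mei beats Ingrid 622–328.
Ingrid beats Fatima 634–316.
Fatima beats Mei 518–432.
Ingrid beats Noah 549–401.
Ingrid beats Zara 950–0.
Every option loses at least one head-to-head, so there is no Condorcet winner.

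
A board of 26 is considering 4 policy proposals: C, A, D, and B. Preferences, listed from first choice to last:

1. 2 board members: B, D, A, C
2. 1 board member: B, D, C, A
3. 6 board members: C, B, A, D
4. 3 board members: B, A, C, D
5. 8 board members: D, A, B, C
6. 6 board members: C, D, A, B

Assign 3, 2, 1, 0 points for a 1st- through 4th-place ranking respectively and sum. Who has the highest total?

C: 2·0 + 1·1 + 6·3 + 3·1 + 8·0 + 6·3 = 40
A: 2·1 + 1·0 + 6·1 + 3·2 + 8·2 + 6·1 = 36
D: 2·2 + 1·2 + 6·0 + 3·0 + 8·3 + 6·2 = 42
B: 2·3 + 1·3 + 6·2 + 3·3 + 8·1 + 6·0 = 38
D has the highest Borda score (42).

D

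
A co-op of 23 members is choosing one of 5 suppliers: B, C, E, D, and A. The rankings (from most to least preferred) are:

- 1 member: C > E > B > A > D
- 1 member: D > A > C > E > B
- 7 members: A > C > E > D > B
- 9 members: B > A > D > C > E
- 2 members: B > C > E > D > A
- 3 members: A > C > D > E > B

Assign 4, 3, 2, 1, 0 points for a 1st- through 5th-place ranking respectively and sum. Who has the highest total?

A

B: 1·2 + 1·0 + 7·0 + 9·4 + 2·4 + 3·0 = 46
C: 1·4 + 1·2 + 7·3 + 9·1 + 2·3 + 3·3 = 51
E: 1·3 + 1·1 + 7·2 + 9·0 + 2·2 + 3·1 = 25
D: 1·0 + 1·4 + 7·1 + 9·2 + 2·1 + 3·2 = 37
A: 1·1 + 1·3 + 7·4 + 9·3 + 2·0 + 3·4 = 71
A has the highest Borda score (71).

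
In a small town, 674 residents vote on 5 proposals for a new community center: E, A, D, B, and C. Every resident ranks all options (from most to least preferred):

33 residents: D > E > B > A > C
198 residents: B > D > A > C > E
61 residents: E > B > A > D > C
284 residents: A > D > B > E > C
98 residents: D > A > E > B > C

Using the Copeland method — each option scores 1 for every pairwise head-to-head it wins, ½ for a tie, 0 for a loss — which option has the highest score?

E: beats C; loses to A, D, and B → score 1.
A: beats E, D, B, and C → score 4.
D: beats E, B, and C; loses to A → score 3.
B: beats E and C; loses to A and D → score 2.
C: loses to E, A, D, and B → score 0.
A has the best pairwise record.

A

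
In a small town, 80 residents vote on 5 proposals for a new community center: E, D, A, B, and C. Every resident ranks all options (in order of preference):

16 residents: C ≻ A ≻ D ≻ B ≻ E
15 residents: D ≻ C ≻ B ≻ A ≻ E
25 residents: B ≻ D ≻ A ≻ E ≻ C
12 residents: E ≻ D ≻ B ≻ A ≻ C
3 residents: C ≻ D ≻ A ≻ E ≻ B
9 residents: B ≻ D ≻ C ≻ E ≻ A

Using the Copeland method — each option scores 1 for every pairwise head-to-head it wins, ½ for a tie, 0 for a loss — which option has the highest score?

E: loses to D, A, B, and C → score 0.
D: beats E, A, B, and C → score 4.
A: beats E; loses to D, B, and C → score 1.
B: beats E, A, and C; loses to D → score 3.
C: beats E and A; loses to D and B → score 2.
D has the best pairwise record.

D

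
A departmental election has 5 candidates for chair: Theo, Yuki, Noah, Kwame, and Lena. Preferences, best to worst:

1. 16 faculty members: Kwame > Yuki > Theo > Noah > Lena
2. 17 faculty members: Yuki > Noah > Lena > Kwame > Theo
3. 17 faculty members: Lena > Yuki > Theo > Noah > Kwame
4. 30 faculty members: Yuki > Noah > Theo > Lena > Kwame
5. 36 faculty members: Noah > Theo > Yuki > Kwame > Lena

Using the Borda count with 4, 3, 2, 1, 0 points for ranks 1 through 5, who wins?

Yuki

Theo: 16·2 + 17·0 + 17·2 + 30·2 + 36·3 = 234
Yuki: 16·3 + 17·4 + 17·3 + 30·4 + 36·2 = 359
Noah: 16·1 + 17·3 + 17·1 + 30·3 + 36·4 = 318
Kwame: 16·4 + 17·1 + 17·0 + 30·0 + 36·1 = 117
Lena: 16·0 + 17·2 + 17·4 + 30·1 + 36·0 = 132
Yuki has the highest Borda score (359).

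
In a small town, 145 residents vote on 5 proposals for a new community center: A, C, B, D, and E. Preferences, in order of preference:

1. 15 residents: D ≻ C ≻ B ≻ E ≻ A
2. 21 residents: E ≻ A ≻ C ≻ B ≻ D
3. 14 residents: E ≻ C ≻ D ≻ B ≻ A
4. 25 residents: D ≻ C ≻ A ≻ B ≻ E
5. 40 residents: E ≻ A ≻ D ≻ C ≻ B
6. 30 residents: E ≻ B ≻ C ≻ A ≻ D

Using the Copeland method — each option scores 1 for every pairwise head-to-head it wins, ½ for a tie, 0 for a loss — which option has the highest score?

A: beats B and D; loses to C and E → score 2.
C: beats A and B; loses to D and E → score 2.
B: loses to A, C, D, and E → score 0.
D: beats C and B; loses to A and E → score 2.
E: beats A, C, B, and D → score 4.
E has the best pairwise record.

E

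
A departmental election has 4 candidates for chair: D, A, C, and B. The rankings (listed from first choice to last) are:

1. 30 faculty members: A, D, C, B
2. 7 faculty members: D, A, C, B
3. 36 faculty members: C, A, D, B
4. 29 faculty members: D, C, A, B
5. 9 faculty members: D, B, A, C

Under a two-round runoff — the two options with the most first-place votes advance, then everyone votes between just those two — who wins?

D

Round 1 first-place votes: D 45, A 30, C 36, B 0.
D and C advance.
Runoff: D is preferred to C by 75 voters; C by 36.
D wins the runoff.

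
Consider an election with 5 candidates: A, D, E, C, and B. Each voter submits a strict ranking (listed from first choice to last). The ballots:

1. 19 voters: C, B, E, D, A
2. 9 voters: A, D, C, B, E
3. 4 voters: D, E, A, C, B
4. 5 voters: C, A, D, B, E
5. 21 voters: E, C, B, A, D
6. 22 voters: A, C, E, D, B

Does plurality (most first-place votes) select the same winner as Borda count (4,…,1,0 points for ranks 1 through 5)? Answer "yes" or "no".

no

Plurality — first-place votes: A 31, D 4, E 21, C 24, B 0. Winner: A.
Borda — scores: A 168, D 94, E 178, C 247, B 113. Winner: C.
The two methods disagree.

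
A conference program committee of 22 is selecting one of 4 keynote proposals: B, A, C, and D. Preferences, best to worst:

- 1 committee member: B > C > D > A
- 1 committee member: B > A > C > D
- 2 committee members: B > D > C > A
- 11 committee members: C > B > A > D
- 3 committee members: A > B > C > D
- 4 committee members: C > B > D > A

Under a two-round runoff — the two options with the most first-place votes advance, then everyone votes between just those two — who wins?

Round 1 first-place votes: B 4, A 3, C 15, D 0.
C and B advance.
Runoff: C is preferred to B by 15 voters; B by 7.
C wins the runoff.

C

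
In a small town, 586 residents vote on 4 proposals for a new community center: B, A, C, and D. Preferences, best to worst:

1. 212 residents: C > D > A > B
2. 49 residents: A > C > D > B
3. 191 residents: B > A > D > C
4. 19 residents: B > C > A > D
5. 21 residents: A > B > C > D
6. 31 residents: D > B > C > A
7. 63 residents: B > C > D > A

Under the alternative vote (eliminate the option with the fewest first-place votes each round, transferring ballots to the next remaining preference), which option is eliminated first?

D

Round 1: B 273, A 70, C 212, D 31. Eliminate D.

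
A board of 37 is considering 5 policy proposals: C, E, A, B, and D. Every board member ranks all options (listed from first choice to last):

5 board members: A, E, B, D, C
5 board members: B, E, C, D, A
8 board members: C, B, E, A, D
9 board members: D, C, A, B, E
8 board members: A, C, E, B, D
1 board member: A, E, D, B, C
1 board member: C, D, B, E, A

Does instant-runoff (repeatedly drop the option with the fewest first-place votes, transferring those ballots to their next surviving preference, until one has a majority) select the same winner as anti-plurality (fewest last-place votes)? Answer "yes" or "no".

Instant-runoff — R1 C 9, E 0, A 14, B 5, D 9 (E out); R2 C 9, A 14, B 5, D 9 (B out); R3 C 14, A 14, D 9 (D out); R4 C 23, A 14 (C winner). Winner: C.
Anti-plurality — last-place votes: C 6, E 9, A 6, B 0, D 16. Winner: B.
The two methods disagree.

no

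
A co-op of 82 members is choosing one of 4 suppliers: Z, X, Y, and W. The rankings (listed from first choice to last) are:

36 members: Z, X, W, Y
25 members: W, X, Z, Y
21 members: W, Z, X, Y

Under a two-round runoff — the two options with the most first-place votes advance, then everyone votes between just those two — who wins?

W

Round 1 first-place votes: Z 36, X 0, Y 0, W 46.
W and Z advance.
Runoff: W is preferred to Z by 46 voters; Z by 36.
W wins the runoff.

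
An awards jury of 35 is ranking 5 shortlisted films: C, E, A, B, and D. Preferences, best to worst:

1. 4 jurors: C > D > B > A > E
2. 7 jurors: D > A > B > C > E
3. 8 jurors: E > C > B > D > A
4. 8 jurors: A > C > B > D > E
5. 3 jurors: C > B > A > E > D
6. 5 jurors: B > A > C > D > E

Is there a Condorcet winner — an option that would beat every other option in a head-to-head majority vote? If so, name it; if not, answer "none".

Checking pairwise contests:
A beats C 20–15.
C beats E 27–8.
B beats A 20–15.
C beats B 23–12.
C beats D 28–7.
Every option loses at least one head-to-head, so there is no Condorcet winner.

none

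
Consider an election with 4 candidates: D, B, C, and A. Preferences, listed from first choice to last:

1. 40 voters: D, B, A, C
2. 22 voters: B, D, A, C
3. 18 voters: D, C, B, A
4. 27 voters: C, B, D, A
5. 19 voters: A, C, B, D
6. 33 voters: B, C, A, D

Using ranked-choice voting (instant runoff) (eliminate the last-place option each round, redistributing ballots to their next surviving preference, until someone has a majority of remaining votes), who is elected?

Round 1: D 58, B 55, C 27, A 19. Eliminate A.
Round 2: D 58, B 55, C 46. Eliminate C.
Round 3: D 58, B 101. B has a majority.

B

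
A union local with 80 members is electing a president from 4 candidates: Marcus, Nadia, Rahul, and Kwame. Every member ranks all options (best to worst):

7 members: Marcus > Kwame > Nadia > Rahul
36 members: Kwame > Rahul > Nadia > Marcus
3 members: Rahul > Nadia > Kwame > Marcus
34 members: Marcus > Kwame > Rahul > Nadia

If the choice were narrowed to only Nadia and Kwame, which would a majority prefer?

Kwame

Voters preferring Nadia to Kwame: 3; preferring Kwame to Nadia: 77.
Kwame wins the head-to-head.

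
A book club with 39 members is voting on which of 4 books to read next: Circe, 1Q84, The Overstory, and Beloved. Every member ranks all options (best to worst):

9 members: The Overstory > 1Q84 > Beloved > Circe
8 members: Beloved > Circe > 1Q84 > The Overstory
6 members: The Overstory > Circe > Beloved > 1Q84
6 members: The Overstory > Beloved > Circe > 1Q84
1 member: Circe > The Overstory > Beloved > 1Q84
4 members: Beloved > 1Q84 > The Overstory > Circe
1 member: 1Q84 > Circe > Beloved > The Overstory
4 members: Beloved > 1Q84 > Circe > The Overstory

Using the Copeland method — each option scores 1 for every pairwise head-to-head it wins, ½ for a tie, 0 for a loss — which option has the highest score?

Circe: beats 1Q84; loses to The Overstory and Beloved → score 1.
1Q84: loses to Circe, The Overstory, and Beloved → score 0.
The Overstory: beats Circe, 1Q84, and Beloved → score 3.
Beloved: beats Circe and 1Q84; loses to The Overstory → score 2.
The Overstory has the best pairwise record.

The Overstory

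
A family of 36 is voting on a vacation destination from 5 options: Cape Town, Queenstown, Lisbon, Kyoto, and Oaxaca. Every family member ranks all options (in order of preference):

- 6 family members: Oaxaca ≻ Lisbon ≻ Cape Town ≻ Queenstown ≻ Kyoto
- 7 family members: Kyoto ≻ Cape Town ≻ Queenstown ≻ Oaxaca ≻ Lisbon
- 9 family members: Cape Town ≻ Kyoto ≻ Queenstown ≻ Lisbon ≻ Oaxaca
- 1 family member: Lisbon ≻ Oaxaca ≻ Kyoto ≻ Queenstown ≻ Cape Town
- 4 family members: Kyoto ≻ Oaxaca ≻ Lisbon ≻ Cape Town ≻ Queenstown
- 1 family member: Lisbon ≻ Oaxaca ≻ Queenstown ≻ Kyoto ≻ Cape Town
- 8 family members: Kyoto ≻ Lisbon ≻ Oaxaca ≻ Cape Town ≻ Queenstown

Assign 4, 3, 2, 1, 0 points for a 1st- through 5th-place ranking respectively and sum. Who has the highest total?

Kyoto

Cape Town: 6·2 + 7·3 + 9·4 + 1·0 + 4·1 + 1·0 + 8·1 = 81
Queenstown: 6·1 + 7·2 + 9·2 + 1·1 + 4·0 + 1·2 + 8·0 = 41
Lisbon: 6·3 + 7·0 + 9·1 + 1·4 + 4·2 + 1·4 + 8·3 = 67
Kyoto: 6·0 + 7·4 + 9·3 + 1·2 + 4·4 + 1·1 + 8·4 = 106
Oaxaca: 6·4 + 7·1 + 9·0 + 1·3 + 4·3 + 1·3 + 8·2 = 65
Kyoto has the highest Borda score (106).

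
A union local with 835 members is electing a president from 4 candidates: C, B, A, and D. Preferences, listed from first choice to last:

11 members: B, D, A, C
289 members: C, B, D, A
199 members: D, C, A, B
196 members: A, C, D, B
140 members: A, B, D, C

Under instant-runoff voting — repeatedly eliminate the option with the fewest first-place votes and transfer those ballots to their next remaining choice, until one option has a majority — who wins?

Round 1: C 289, B 11, A 336, D 199. Eliminate B.
Round 2: C 289, A 336, D 210. Eliminate D.
Round 3: C 488, A 347. C has a majority.

C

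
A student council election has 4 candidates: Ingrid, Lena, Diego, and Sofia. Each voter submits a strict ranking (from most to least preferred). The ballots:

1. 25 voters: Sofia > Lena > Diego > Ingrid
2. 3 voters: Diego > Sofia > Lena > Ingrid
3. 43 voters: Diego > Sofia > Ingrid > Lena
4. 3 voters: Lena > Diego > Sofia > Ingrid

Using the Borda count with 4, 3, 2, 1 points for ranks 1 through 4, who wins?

Sofia

Ingrid: 25·1 + 3·1 + 43·2 + 3·1 = 117
Lena: 25·3 + 3·2 + 43·1 + 3·4 = 136
Diego: 25·2 + 3·4 + 43·4 + 3·3 = 243
Sofia: 25·4 + 3·3 + 43·3 + 3·2 = 244
Sofia has the highest Borda score (244).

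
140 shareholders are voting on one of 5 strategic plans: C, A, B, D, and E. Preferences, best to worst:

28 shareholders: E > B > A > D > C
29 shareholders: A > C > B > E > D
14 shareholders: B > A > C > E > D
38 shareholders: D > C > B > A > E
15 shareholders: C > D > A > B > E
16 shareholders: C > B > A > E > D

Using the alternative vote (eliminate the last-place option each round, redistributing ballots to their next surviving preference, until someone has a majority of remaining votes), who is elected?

A

Round 1: C 31, A 29, B 14, D 38, E 28. Eliminate B.
Round 2: C 31, A 43, D 38, E 28. Eliminate E.
Round 3: C 31, A 71, D 38. A has a majority.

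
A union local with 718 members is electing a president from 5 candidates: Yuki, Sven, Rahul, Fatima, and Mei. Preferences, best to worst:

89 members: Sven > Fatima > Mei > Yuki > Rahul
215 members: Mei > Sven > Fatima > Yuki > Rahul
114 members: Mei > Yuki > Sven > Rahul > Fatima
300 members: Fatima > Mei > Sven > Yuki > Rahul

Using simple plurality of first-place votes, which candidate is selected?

Mei

First-place votes: Yuki 0, Sven 89, Rahul 0, Fatima 300, Mei 329.
Mei has the most first-place votes.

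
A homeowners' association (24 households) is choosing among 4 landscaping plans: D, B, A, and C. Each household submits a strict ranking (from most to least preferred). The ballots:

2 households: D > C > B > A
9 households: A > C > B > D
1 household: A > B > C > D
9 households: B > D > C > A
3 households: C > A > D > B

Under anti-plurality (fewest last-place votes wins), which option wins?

C

Last-place votes: D 10, B 3, A 11, C 0.
C is ranked last by the fewest voters, so C wins.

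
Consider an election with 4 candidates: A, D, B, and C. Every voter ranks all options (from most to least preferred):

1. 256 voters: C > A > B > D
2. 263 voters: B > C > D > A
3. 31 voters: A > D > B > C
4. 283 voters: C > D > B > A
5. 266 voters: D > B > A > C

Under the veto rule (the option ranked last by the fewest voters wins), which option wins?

B

Last-place votes: A 546, D 256, B 0, C 297.
B is ranked last by the fewest voters, so B wins.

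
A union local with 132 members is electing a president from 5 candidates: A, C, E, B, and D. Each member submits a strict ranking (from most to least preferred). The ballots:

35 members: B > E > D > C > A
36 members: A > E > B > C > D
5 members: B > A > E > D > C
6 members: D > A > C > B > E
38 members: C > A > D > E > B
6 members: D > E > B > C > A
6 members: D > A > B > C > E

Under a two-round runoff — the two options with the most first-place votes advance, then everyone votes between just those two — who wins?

B

Round 1 first-place votes: A 36, C 38, E 0, B 40, D 18.
B and C advance.
Runoff: B is preferred to C by 88 voters; C by 44.
B wins the runoff.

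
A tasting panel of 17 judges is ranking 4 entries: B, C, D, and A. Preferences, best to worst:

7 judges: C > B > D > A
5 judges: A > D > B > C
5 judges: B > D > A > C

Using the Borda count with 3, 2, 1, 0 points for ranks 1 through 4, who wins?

B

B: 7·2 + 5·1 + 5·3 = 34
C: 7·3 + 5·0 + 5·0 = 21
D: 7·1 + 5·2 + 5·2 = 27
A: 7·0 + 5·3 + 5·1 = 20
B has the highest Borda score (34).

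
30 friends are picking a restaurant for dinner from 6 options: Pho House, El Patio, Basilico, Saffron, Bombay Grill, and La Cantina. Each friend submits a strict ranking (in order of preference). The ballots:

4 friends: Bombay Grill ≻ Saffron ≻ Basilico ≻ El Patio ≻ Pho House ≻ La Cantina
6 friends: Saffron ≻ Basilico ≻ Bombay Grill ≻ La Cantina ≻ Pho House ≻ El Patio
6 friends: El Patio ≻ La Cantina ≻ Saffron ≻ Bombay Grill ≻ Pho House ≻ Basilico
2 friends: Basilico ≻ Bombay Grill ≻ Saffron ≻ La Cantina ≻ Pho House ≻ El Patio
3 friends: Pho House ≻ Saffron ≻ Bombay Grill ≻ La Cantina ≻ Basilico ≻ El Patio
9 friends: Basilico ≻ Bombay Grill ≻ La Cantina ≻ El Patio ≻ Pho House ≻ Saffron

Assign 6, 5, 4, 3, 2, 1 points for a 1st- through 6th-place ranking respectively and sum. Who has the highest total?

Bombay Grill

Pho House: 4·2 + 6·2 + 6·2 + 2·2 + 3·6 + 9·2 = 72
El Patio: 4·3 + 6·1 + 6·6 + 2·1 + 3·1 + 9·3 = 86
Basilico: 4·4 + 6·5 + 6·1 + 2·6 + 3·2 + 9·6 = 124
Saffron: 4·5 + 6·6 + 6·4 + 2·4 + 3·5 + 9·1 = 112
Bombay Grill: 4·6 + 6·4 + 6·3 + 2·5 + 3·4 + 9·5 = 133
La Cantina: 4·1 + 6·3 + 6·5 + 2·3 + 3·3 + 9·4 = 103
Bombay Grill has the highest Borda score (133).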